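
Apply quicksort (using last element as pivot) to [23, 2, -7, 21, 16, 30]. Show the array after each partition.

Partition 1: pivot=30 at index 5 -> [23, 2, -7, 21, 16, 30]
Partition 2: pivot=16 at index 2 -> [2, -7, 16, 21, 23, 30]
Partition 3: pivot=-7 at index 0 -> [-7, 2, 16, 21, 23, 30]
Partition 4: pivot=23 at index 4 -> [-7, 2, 16, 21, 23, 30]


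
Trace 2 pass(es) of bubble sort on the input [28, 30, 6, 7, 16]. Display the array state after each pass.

After pass 1: [28, 6, 7, 16, 30] (3 swaps)
After pass 2: [6, 7, 16, 28, 30] (3 swaps)
Total swaps: 6


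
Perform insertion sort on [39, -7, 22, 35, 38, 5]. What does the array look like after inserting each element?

First element 39 is already 'sorted'
Insert -7: shifted 1 elements -> [-7, 39, 22, 35, 38, 5]
Insert 22: shifted 1 elements -> [-7, 22, 39, 35, 38, 5]
Insert 35: shifted 1 elements -> [-7, 22, 35, 39, 38, 5]
Insert 38: shifted 1 elements -> [-7, 22, 35, 38, 39, 5]
Insert 5: shifted 4 elements -> [-7, 5, 22, 35, 38, 39]


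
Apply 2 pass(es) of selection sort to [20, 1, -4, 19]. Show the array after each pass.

Pass 1: Select minimum -4 at index 2, swap -> [-4, 1, 20, 19]
Pass 2: Select minimum 1 at index 1, swap -> [-4, 1, 20, 19]


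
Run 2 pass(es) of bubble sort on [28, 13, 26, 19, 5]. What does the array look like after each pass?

After pass 1: [13, 26, 19, 5, 28] (4 swaps)
After pass 2: [13, 19, 5, 26, 28] (2 swaps)
Total swaps: 6


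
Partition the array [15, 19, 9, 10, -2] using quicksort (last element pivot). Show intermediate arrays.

Partition 1: pivot=-2 at index 0 -> [-2, 19, 9, 10, 15]
Partition 2: pivot=15 at index 3 -> [-2, 9, 10, 15, 19]
Partition 3: pivot=10 at index 2 -> [-2, 9, 10, 15, 19]


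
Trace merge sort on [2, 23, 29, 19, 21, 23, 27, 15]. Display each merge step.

Divide and conquer:
  Merge [2] + [23] -> [2, 23]
  Merge [29] + [19] -> [19, 29]
  Merge [2, 23] + [19, 29] -> [2, 19, 23, 29]
  Merge [21] + [23] -> [21, 23]
  Merge [27] + [15] -> [15, 27]
  Merge [21, 23] + [15, 27] -> [15, 21, 23, 27]
  Merge [2, 19, 23, 29] + [15, 21, 23, 27] -> [2, 15, 19, 21, 23, 23, 27, 29]


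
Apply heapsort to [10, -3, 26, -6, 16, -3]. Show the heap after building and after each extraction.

Build heap: [26, 16, 10, -6, -3, -3]
Extract 26: [16, -3, 10, -6, -3, 26]
Extract 16: [10, -3, -3, -6, 16, 26]
Extract 10: [-3, -6, -3, 10, 16, 26]
Extract -3: [-3, -6, -3, 10, 16, 26]
Extract -3: [-6, -3, -3, 10, 16, 26]


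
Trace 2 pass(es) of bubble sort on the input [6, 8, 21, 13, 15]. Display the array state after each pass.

After pass 1: [6, 8, 13, 15, 21] (2 swaps)
After pass 2: [6, 8, 13, 15, 21] (0 swaps)
Total swaps: 2


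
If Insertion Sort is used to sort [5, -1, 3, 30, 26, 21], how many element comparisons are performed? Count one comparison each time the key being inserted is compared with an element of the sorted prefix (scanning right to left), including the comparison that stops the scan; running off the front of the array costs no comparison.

Insert -1: 5 > -1 (shift), reached front = 1 comparison(s) -> [-1, 5, 3, 30, 26, 21]
Insert 3: 5 > 3 (shift), -1 <= 3 (stop) = 2 comparison(s) -> [-1, 3, 5, 30, 26, 21]
Insert 30: 5 <= 30 (stop) = 1 comparison(s) -> [-1, 3, 5, 30, 26, 21]
Insert 26: 30 > 26 (shift), 5 <= 26 (stop) = 2 comparison(s) -> [-1, 3, 5, 26, 30, 21]
Insert 21: 30 > 21 (shift), 26 > 21 (shift), 5 <= 21 (stop) = 3 comparison(s) -> [-1, 3, 5, 21, 26, 30]
Total comparisons: 1 + 2 + 1 + 2 + 3 = 9


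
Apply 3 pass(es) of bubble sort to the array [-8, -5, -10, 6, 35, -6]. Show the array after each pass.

After pass 1: [-8, -10, -5, 6, -6, 35] (2 swaps)
After pass 2: [-10, -8, -5, -6, 6, 35] (2 swaps)
After pass 3: [-10, -8, -6, -5, 6, 35] (1 swaps)
Total swaps: 5


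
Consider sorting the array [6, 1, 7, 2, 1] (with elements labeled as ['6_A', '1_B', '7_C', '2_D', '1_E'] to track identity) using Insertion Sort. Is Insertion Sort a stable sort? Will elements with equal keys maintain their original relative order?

Trace Insertion Sort on the labeled array (the key is the number; the letter only tracks identity):
  Insert 1_B at index 0: [1_B, 6_A, 7_C, 2_D, 1_E]
  Insert 7_C at index 2: [1_B, 6_A, 7_C, 2_D, 1_E]
  Insert 2_D at index 1: [1_B, 2_D, 6_A, 7_C, 1_E]
  Insert 1_E at index 1: [1_B, 1_E, 2_D, 6_A, 7_C]
Final order: [1_B, 1_E, 2_D, 6_A, 7_C]
Equal keys:
  value 1: originally 1_B, 1_E; after sorting 1_B, 1_E -> order preserved
All equal keys kept their original relative order. Insertion Sort is stable: elements are shifted only while they are strictly greater than the key, so a key is inserted after any equal elements already placed.
Answer: Stable


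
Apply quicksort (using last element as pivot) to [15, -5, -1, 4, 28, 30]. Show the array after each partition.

Partition 1: pivot=30 at index 5 -> [15, -5, -1, 4, 28, 30]
Partition 2: pivot=28 at index 4 -> [15, -5, -1, 4, 28, 30]
Partition 3: pivot=4 at index 2 -> [-5, -1, 4, 15, 28, 30]
Partition 4: pivot=-1 at index 1 -> [-5, -1, 4, 15, 28, 30]


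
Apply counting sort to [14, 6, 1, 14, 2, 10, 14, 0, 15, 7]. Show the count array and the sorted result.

Count array: [1, 1, 1, 0, 0, 0, 1, 1, 0, 0, 1, 0, 0, 0, 3, 1]
(count[i] = number of elements equal to i)
Cumulative count: [1, 2, 3, 3, 3, 3, 4, 5, 5, 5, 6, 6, 6, 6, 9, 10]
Sorted: [0, 1, 2, 6, 7, 10, 14, 14, 14, 15]


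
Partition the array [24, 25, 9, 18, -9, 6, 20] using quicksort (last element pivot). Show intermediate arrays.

Partition 1: pivot=20 at index 4 -> [9, 18, -9, 6, 20, 25, 24]
Partition 2: pivot=6 at index 1 -> [-9, 6, 9, 18, 20, 25, 24]
Partition 3: pivot=18 at index 3 -> [-9, 6, 9, 18, 20, 25, 24]
Partition 4: pivot=24 at index 5 -> [-9, 6, 9, 18, 20, 24, 25]


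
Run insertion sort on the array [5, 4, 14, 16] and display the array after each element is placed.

First element 5 is already 'sorted'
Insert 4: shifted 1 elements -> [4, 5, 14, 16]
Insert 14: shifted 0 elements -> [4, 5, 14, 16]
Insert 16: shifted 0 elements -> [4, 5, 14, 16]


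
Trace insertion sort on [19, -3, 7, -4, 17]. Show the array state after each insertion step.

First element 19 is already 'sorted'
Insert -3: shifted 1 elements -> [-3, 19, 7, -4, 17]
Insert 7: shifted 1 elements -> [-3, 7, 19, -4, 17]
Insert -4: shifted 3 elements -> [-4, -3, 7, 19, 17]
Insert 17: shifted 1 elements -> [-4, -3, 7, 17, 19]


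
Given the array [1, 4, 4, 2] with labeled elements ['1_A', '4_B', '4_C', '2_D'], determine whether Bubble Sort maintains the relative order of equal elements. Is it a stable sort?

Trace Bubble Sort on the labeled array (the key is the number; the letter only tracks identity):
  After pass 1: [1_A, 4_B, 2_D, 4_C]
  After pass 2: [1_A, 2_D, 4_B, 4_C]
  After pass 3: [1_A, 2_D, 4_B, 4_C] (no swaps, done)
Final order: [1_A, 2_D, 4_B, 4_C]
Equal keys:
  value 4: originally 4_B, 4_C; after sorting 4_B, 4_C -> order preserved
All equal keys kept their original relative order. Bubble Sort is stable: it only swaps adjacent elements when the left one is strictly greater, so equal keys never move past each other.
Answer: Stable


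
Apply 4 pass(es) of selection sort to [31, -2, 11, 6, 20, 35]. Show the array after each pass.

Pass 1: Select minimum -2 at index 1, swap -> [-2, 31, 11, 6, 20, 35]
Pass 2: Select minimum 6 at index 3, swap -> [-2, 6, 11, 31, 20, 35]
Pass 3: Select minimum 11 at index 2, swap -> [-2, 6, 11, 31, 20, 35]
Pass 4: Select minimum 20 at index 4, swap -> [-2, 6, 11, 20, 31, 35]


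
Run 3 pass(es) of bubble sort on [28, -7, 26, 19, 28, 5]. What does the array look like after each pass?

After pass 1: [-7, 26, 19, 28, 5, 28] (4 swaps)
After pass 2: [-7, 19, 26, 5, 28, 28] (2 swaps)
After pass 3: [-7, 19, 5, 26, 28, 28] (1 swaps)
Total swaps: 7


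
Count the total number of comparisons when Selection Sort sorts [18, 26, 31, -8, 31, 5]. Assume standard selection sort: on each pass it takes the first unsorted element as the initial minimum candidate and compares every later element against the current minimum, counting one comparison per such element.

Pass 1: scan indices 1..5 for the minimum = 5 comparison(s); min is -8, place at index 0 -> [-8, 26, 31, 18, 31, 5]
Pass 2: scan indices 2..5 for the minimum = 4 comparison(s); min is 5, place at index 1 -> [-8, 5, 31, 18, 31, 26]
Pass 3: scan indices 3..5 for the minimum = 3 comparison(s); min is 18, place at index 2 -> [-8, 5, 18, 31, 31, 26]
Pass 4: scan indices 4..5 for the minimum = 2 comparison(s); min is 26, place at index 3 -> [-8, 5, 18, 26, 31, 31]
Pass 5: scan indices 5..5 for the minimum = 1 comparison(s); min is 31, place at index 4 -> [-8, 5, 18, 26, 31, 31]
Selection sort always scans the whole unsorted suffix, so the count is (n-1) + (n-2) + ... + 1 = n(n-1)/2 = 6*5/2 = 15 regardless of the input order.
Total comparisons: 5 + 4 + 3 + 2 + 1 = 15


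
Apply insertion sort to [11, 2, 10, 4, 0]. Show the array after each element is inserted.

First element 11 is already 'sorted'
Insert 2: shifted 1 elements -> [2, 11, 10, 4, 0]
Insert 10: shifted 1 elements -> [2, 10, 11, 4, 0]
Insert 4: shifted 2 elements -> [2, 4, 10, 11, 0]
Insert 0: shifted 4 elements -> [0, 2, 4, 10, 11]


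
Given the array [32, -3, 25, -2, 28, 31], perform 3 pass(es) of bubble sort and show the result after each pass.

After pass 1: [-3, 25, -2, 28, 31, 32] (5 swaps)
After pass 2: [-3, -2, 25, 28, 31, 32] (1 swaps)
After pass 3: [-3, -2, 25, 28, 31, 32] (0 swaps)
Total swaps: 6


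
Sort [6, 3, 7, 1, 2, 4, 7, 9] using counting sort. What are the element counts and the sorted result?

Count array: [0, 1, 1, 1, 1, 0, 1, 2, 0, 1]
(count[i] = number of elements equal to i)
Cumulative count: [0, 1, 2, 3, 4, 4, 5, 7, 7, 8]
Sorted: [1, 2, 3, 4, 6, 7, 7, 9]


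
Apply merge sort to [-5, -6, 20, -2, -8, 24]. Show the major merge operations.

Divide and conquer:
  Merge [-6] + [20] -> [-6, 20]
  Merge [-5] + [-6, 20] -> [-6, -5, 20]
  Merge [-8] + [24] -> [-8, 24]
  Merge [-2] + [-8, 24] -> [-8, -2, 24]
  Merge [-6, -5, 20] + [-8, -2, 24] -> [-8, -6, -5, -2, 20, 24]


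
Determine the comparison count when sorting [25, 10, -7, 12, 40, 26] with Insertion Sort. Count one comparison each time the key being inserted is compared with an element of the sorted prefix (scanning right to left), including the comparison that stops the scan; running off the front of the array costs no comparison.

Insert 10: 25 > 10 (shift), reached front = 1 comparison(s) -> [10, 25, -7, 12, 40, 26]
Insert -7: 25 > -7 (shift), 10 > -7 (shift), reached front = 2 comparison(s) -> [-7, 10, 25, 12, 40, 26]
Insert 12: 25 > 12 (shift), 10 <= 12 (stop) = 2 comparison(s) -> [-7, 10, 12, 25, 40, 26]
Insert 40: 25 <= 40 (stop) = 1 comparison(s) -> [-7, 10, 12, 25, 40, 26]
Insert 26: 40 > 26 (shift), 25 <= 26 (stop) = 2 comparison(s) -> [-7, 10, 12, 25, 26, 40]
Total comparisons: 1 + 2 + 2 + 1 + 2 = 8


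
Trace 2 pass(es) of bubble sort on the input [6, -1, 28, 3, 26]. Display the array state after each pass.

After pass 1: [-1, 6, 3, 26, 28] (3 swaps)
After pass 2: [-1, 3, 6, 26, 28] (1 swaps)
Total swaps: 4


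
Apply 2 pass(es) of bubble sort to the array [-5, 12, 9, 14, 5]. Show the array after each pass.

After pass 1: [-5, 9, 12, 5, 14] (2 swaps)
After pass 2: [-5, 9, 5, 12, 14] (1 swaps)
Total swaps: 3


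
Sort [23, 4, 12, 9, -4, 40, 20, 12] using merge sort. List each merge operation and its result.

Divide and conquer:
  Merge [23] + [4] -> [4, 23]
  Merge [12] + [9] -> [9, 12]
  Merge [4, 23] + [9, 12] -> [4, 9, 12, 23]
  Merge [-4] + [40] -> [-4, 40]
  Merge [20] + [12] -> [12, 20]
  Merge [-4, 40] + [12, 20] -> [-4, 12, 20, 40]
  Merge [4, 9, 12, 23] + [-4, 12, 20, 40] -> [-4, 4, 9, 12, 12, 20, 23, 40]


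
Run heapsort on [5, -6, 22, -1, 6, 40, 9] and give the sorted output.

Build heap: [40, 6, 22, -1, -6, 5, 9]
Extract 40: [22, 6, 9, -1, -6, 5, 40]
Extract 22: [9, 6, 5, -1, -6, 22, 40]
Extract 9: [6, -1, 5, -6, 9, 22, 40]
Extract 6: [5, -1, -6, 6, 9, 22, 40]
Extract 5: [-1, -6, 5, 6, 9, 22, 40]
Extract -1: [-6, -1, 5, 6, 9, 22, 40]


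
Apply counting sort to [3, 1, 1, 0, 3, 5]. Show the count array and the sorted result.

Count array: [1, 2, 0, 2, 0, 1]
(count[i] = number of elements equal to i)
Cumulative count: [1, 3, 3, 5, 5, 6]
Sorted: [0, 1, 1, 3, 3, 5]


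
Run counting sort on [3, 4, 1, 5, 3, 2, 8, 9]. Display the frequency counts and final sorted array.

Count array: [0, 1, 1, 2, 1, 1, 0, 0, 1, 1]
(count[i] = number of elements equal to i)
Cumulative count: [0, 1, 2, 4, 5, 6, 6, 6, 7, 8]
Sorted: [1, 2, 3, 3, 4, 5, 8, 9]


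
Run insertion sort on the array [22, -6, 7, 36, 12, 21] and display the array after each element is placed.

First element 22 is already 'sorted'
Insert -6: shifted 1 elements -> [-6, 22, 7, 36, 12, 21]
Insert 7: shifted 1 elements -> [-6, 7, 22, 36, 12, 21]
Insert 36: shifted 0 elements -> [-6, 7, 22, 36, 12, 21]
Insert 12: shifted 2 elements -> [-6, 7, 12, 22, 36, 21]
Insert 21: shifted 2 elements -> [-6, 7, 12, 21, 22, 36]


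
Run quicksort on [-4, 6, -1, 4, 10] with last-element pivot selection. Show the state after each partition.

Partition 1: pivot=10 at index 4 -> [-4, 6, -1, 4, 10]
Partition 2: pivot=4 at index 2 -> [-4, -1, 4, 6, 10]
Partition 3: pivot=-1 at index 1 -> [-4, -1, 4, 6, 10]


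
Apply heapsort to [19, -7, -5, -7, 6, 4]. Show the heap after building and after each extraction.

Build heap: [19, 6, 4, -7, -7, -5]
Extract 19: [6, -5, 4, -7, -7, 19]
Extract 6: [4, -5, -7, -7, 6, 19]
Extract 4: [-5, -7, -7, 4, 6, 19]
Extract -5: [-7, -7, -5, 4, 6, 19]
Extract -7: [-7, -7, -5, 4, 6, 19]


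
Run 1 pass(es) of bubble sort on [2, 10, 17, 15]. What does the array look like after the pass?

After pass 1: [2, 10, 15, 17] (1 swaps)
Total swaps: 1


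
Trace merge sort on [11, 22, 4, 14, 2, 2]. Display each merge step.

Divide and conquer:
  Merge [22] + [4] -> [4, 22]
  Merge [11] + [4, 22] -> [4, 11, 22]
  Merge [2] + [2] -> [2, 2]
  Merge [14] + [2, 2] -> [2, 2, 14]
  Merge [4, 11, 22] + [2, 2, 14] -> [2, 2, 4, 11, 14, 22]


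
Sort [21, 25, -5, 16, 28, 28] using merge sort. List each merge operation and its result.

Divide and conquer:
  Merge [25] + [-5] -> [-5, 25]
  Merge [21] + [-5, 25] -> [-5, 21, 25]
  Merge [28] + [28] -> [28, 28]
  Merge [16] + [28, 28] -> [16, 28, 28]
  Merge [-5, 21, 25] + [16, 28, 28] -> [-5, 16, 21, 25, 28, 28]


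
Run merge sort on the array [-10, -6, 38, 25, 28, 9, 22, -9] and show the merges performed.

Divide and conquer:
  Merge [-10] + [-6] -> [-10, -6]
  Merge [38] + [25] -> [25, 38]
  Merge [-10, -6] + [25, 38] -> [-10, -6, 25, 38]
  Merge [28] + [9] -> [9, 28]
  Merge [22] + [-9] -> [-9, 22]
  Merge [9, 28] + [-9, 22] -> [-9, 9, 22, 28]
  Merge [-10, -6, 25, 38] + [-9, 9, 22, 28] -> [-10, -9, -6, 9, 22, 25, 28, 38]


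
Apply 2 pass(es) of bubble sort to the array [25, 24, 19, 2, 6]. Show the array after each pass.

After pass 1: [24, 19, 2, 6, 25] (4 swaps)
After pass 2: [19, 2, 6, 24, 25] (3 swaps)
Total swaps: 7


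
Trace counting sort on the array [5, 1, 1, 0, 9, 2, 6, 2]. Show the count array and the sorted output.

Count array: [1, 2, 2, 0, 0, 1, 1, 0, 0, 1]
(count[i] = number of elements equal to i)
Cumulative count: [1, 3, 5, 5, 5, 6, 7, 7, 7, 8]
Sorted: [0, 1, 1, 2, 2, 5, 6, 9]


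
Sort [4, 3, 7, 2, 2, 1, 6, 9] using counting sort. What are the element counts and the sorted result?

Count array: [0, 1, 2, 1, 1, 0, 1, 1, 0, 1]
(count[i] = number of elements equal to i)
Cumulative count: [0, 1, 3, 4, 5, 5, 6, 7, 7, 8]
Sorted: [1, 2, 2, 3, 4, 6, 7, 9]


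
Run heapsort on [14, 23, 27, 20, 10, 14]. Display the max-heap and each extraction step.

Build heap: [27, 23, 14, 20, 10, 14]
Extract 27: [23, 20, 14, 14, 10, 27]
Extract 23: [20, 14, 14, 10, 23, 27]
Extract 20: [14, 10, 14, 20, 23, 27]
Extract 14: [14, 10, 14, 20, 23, 27]
Extract 14: [10, 14, 14, 20, 23, 27]


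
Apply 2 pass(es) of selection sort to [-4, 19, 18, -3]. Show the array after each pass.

Pass 1: Select minimum -4 at index 0, swap -> [-4, 19, 18, -3]
Pass 2: Select minimum -3 at index 3, swap -> [-4, -3, 18, 19]


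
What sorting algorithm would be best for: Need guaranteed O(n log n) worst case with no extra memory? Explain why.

Best choice: Heapsort
Reason: Heapsort is O(n log n) worst case and sorts in-place; quicksort can degrade to O(n^2)


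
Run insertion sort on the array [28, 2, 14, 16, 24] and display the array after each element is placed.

First element 28 is already 'sorted'
Insert 2: shifted 1 elements -> [2, 28, 14, 16, 24]
Insert 14: shifted 1 elements -> [2, 14, 28, 16, 24]
Insert 16: shifted 1 elements -> [2, 14, 16, 28, 24]
Insert 24: shifted 1 elements -> [2, 14, 16, 24, 28]


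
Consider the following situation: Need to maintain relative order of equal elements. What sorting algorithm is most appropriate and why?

Best choice: Merge sort or Insertion sort
Reason: Both are stable; quicksort and heapsort are not stable


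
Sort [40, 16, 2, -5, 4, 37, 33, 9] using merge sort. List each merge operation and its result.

Divide and conquer:
  Merge [40] + [16] -> [16, 40]
  Merge [2] + [-5] -> [-5, 2]
  Merge [16, 40] + [-5, 2] -> [-5, 2, 16, 40]
  Merge [4] + [37] -> [4, 37]
  Merge [33] + [9] -> [9, 33]
  Merge [4, 37] + [9, 33] -> [4, 9, 33, 37]
  Merge [-5, 2, 16, 40] + [4, 9, 33, 37] -> [-5, 2, 4, 9, 16, 33, 37, 40]


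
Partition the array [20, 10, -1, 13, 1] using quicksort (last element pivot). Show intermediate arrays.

Partition 1: pivot=1 at index 1 -> [-1, 1, 20, 13, 10]
Partition 2: pivot=10 at index 2 -> [-1, 1, 10, 13, 20]
Partition 3: pivot=20 at index 4 -> [-1, 1, 10, 13, 20]


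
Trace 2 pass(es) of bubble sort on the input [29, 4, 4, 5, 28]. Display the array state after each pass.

After pass 1: [4, 4, 5, 28, 29] (4 swaps)
After pass 2: [4, 4, 5, 28, 29] (0 swaps)
Total swaps: 4


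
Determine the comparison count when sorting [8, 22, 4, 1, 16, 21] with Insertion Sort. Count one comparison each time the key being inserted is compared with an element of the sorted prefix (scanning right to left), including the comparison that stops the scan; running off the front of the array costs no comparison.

Insert 22: 8 <= 22 (stop) = 1 comparison(s) -> [8, 22, 4, 1, 16, 21]
Insert 4: 22 > 4 (shift), 8 > 4 (shift), reached front = 2 comparison(s) -> [4, 8, 22, 1, 16, 21]
Insert 1: 22 > 1 (shift), 8 > 1 (shift), 4 > 1 (shift), reached front = 3 comparison(s) -> [1, 4, 8, 22, 16, 21]
Insert 16: 22 > 16 (shift), 8 <= 16 (stop) = 2 comparison(s) -> [1, 4, 8, 16, 22, 21]
Insert 21: 22 > 21 (shift), 16 <= 21 (stop) = 2 comparison(s) -> [1, 4, 8, 16, 21, 22]
Total comparisons: 1 + 2 + 3 + 2 + 2 = 10


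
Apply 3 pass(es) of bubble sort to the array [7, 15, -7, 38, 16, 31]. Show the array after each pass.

After pass 1: [7, -7, 15, 16, 31, 38] (3 swaps)
After pass 2: [-7, 7, 15, 16, 31, 38] (1 swaps)
After pass 3: [-7, 7, 15, 16, 31, 38] (0 swaps)
Total swaps: 4


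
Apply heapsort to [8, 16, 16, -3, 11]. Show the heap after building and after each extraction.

Build heap: [16, 11, 16, -3, 8]
Extract 16: [16, 11, 8, -3, 16]
Extract 16: [11, -3, 8, 16, 16]
Extract 11: [8, -3, 11, 16, 16]
Extract 8: [-3, 8, 11, 16, 16]


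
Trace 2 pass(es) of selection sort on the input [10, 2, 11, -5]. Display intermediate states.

Pass 1: Select minimum -5 at index 3, swap -> [-5, 2, 11, 10]
Pass 2: Select minimum 2 at index 1, swap -> [-5, 2, 11, 10]


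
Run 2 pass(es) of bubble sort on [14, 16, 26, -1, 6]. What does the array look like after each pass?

After pass 1: [14, 16, -1, 6, 26] (2 swaps)
After pass 2: [14, -1, 6, 16, 26] (2 swaps)
Total swaps: 4


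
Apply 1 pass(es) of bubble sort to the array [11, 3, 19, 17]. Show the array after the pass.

After pass 1: [3, 11, 17, 19] (2 swaps)
Total swaps: 2


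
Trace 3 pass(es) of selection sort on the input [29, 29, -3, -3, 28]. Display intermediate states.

Pass 1: Select minimum -3 at index 2, swap -> [-3, 29, 29, -3, 28]
Pass 2: Select minimum -3 at index 3, swap -> [-3, -3, 29, 29, 28]
Pass 3: Select minimum 28 at index 4, swap -> [-3, -3, 28, 29, 29]


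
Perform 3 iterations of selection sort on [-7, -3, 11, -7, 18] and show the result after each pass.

Pass 1: Select minimum -7 at index 0, swap -> [-7, -3, 11, -7, 18]
Pass 2: Select minimum -7 at index 3, swap -> [-7, -7, 11, -3, 18]
Pass 3: Select minimum -3 at index 3, swap -> [-7, -7, -3, 11, 18]


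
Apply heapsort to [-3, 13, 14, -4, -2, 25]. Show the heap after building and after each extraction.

Build heap: [25, 13, 14, -4, -2, -3]
Extract 25: [14, 13, -3, -4, -2, 25]
Extract 14: [13, -2, -3, -4, 14, 25]
Extract 13: [-2, -4, -3, 13, 14, 25]
Extract -2: [-3, -4, -2, 13, 14, 25]
Extract -3: [-4, -3, -2, 13, 14, 25]


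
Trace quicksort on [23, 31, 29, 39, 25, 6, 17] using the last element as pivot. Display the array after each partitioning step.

Partition 1: pivot=17 at index 1 -> [6, 17, 29, 39, 25, 23, 31]
Partition 2: pivot=31 at index 5 -> [6, 17, 29, 25, 23, 31, 39]
Partition 3: pivot=23 at index 2 -> [6, 17, 23, 25, 29, 31, 39]
Partition 4: pivot=29 at index 4 -> [6, 17, 23, 25, 29, 31, 39]


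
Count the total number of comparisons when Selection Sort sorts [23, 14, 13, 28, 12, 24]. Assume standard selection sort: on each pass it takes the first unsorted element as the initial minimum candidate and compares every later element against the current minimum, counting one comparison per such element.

Pass 1: scan indices 1..5 for the minimum = 5 comparison(s); min is 12, place at index 0 -> [12, 14, 13, 28, 23, 24]
Pass 2: scan indices 2..5 for the minimum = 4 comparison(s); min is 13, place at index 1 -> [12, 13, 14, 28, 23, 24]
Pass 3: scan indices 3..5 for the minimum = 3 comparison(s); min is 14, place at index 2 -> [12, 13, 14, 28, 23, 24]
Pass 4: scan indices 4..5 for the minimum = 2 comparison(s); min is 23, place at index 3 -> [12, 13, 14, 23, 28, 24]
Pass 5: scan indices 5..5 for the minimum = 1 comparison(s); min is 24, place at index 4 -> [12, 13, 14, 23, 24, 28]
Selection sort always scans the whole unsorted suffix, so the count is (n-1) + (n-2) + ... + 1 = n(n-1)/2 = 6*5/2 = 15 regardless of the input order.
Total comparisons: 5 + 4 + 3 + 2 + 1 = 15


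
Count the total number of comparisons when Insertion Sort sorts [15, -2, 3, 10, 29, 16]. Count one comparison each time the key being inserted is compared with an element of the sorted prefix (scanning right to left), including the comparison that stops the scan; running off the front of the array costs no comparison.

Insert -2: 15 > -2 (shift), reached front = 1 comparison(s) -> [-2, 15, 3, 10, 29, 16]
Insert 3: 15 > 3 (shift), -2 <= 3 (stop) = 2 comparison(s) -> [-2, 3, 15, 10, 29, 16]
Insert 10: 15 > 10 (shift), 3 <= 10 (stop) = 2 comparison(s) -> [-2, 3, 10, 15, 29, 16]
Insert 29: 15 <= 29 (stop) = 1 comparison(s) -> [-2, 3, 10, 15, 29, 16]
Insert 16: 29 > 16 (shift), 15 <= 16 (stop) = 2 comparison(s) -> [-2, 3, 10, 15, 16, 29]
Total comparisons: 1 + 2 + 2 + 1 + 2 = 8


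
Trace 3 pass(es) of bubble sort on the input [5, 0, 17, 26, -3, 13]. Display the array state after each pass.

After pass 1: [0, 5, 17, -3, 13, 26] (3 swaps)
After pass 2: [0, 5, -3, 13, 17, 26] (2 swaps)
After pass 3: [0, -3, 5, 13, 17, 26] (1 swaps)
Total swaps: 6


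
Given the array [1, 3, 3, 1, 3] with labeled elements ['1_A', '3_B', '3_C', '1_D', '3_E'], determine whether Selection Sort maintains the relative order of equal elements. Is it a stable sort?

Trace Selection Sort on the labeled array (the key is the number; the letter only tracks identity):
  Pass 1: minimum 1_A is already at index 0; no swap -> [1_A, 3_B, 3_C, 1_D, 3_E]
  Pass 2: minimum of unsorted part is 1_D at index 3; swap it with 3_B at index 1 -> [1_A, 1_D, 3_C, 3_B, 3_E]
  Pass 3: minimum 3_C is already at index 2; no swap -> [1_A, 1_D, 3_C, 3_B, 3_E]
  Pass 4: minimum 3_B is already at index 3; no swap -> [1_A, 1_D, 3_C, 3_B, 3_E]
Final order: [1_A, 1_D, 3_C, 3_B, 3_E]
Equal keys:
  value 1: originally 1_A, 1_D; after sorting 1_A, 1_D -> order preserved
  value 3: originally 3_B, 3_C, 3_E; after sorting 3_C, 3_B, 3_E -> order changed
Equal keys were reordered, so Selection Sort is not stable: the long-range swap that moves the minimum into place can carry an element past an equal key. (One such input is enough; an unstable sort may happen to preserve order on other inputs, but it gives no guarantee.)
Answer: Not stable


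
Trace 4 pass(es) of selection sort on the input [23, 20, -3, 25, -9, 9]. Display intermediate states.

Pass 1: Select minimum -9 at index 4, swap -> [-9, 20, -3, 25, 23, 9]
Pass 2: Select minimum -3 at index 2, swap -> [-9, -3, 20, 25, 23, 9]
Pass 3: Select minimum 9 at index 5, swap -> [-9, -3, 9, 25, 23, 20]
Pass 4: Select minimum 20 at index 5, swap -> [-9, -3, 9, 20, 23, 25]


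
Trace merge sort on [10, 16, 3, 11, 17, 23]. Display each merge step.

Divide and conquer:
  Merge [16] + [3] -> [3, 16]
  Merge [10] + [3, 16] -> [3, 10, 16]
  Merge [17] + [23] -> [17, 23]
  Merge [11] + [17, 23] -> [11, 17, 23]
  Merge [3, 10, 16] + [11, 17, 23] -> [3, 10, 11, 16, 17, 23]


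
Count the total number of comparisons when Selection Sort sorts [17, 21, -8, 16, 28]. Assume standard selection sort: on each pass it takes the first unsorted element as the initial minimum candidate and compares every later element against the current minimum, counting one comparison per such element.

Pass 1: scan indices 1..4 for the minimum = 4 comparison(s); min is -8, place at index 0 -> [-8, 21, 17, 16, 28]
Pass 2: scan indices 2..4 for the minimum = 3 comparison(s); min is 16, place at index 1 -> [-8, 16, 17, 21, 28]
Pass 3: scan indices 3..4 for the minimum = 2 comparison(s); min is 17, place at index 2 -> [-8, 16, 17, 21, 28]
Pass 4: scan indices 4..4 for the minimum = 1 comparison(s); min is 21, place at index 3 -> [-8, 16, 17, 21, 28]
Selection sort always scans the whole unsorted suffix, so the count is (n-1) + (n-2) + ... + 1 = n(n-1)/2 = 5*4/2 = 10 regardless of the input order.
Total comparisons: 4 + 3 + 2 + 1 = 10


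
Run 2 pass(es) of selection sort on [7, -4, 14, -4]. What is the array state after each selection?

Pass 1: Select minimum -4 at index 1, swap -> [-4, 7, 14, -4]
Pass 2: Select minimum -4 at index 3, swap -> [-4, -4, 14, 7]


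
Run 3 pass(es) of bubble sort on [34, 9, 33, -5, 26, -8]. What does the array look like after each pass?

After pass 1: [9, 33, -5, 26, -8, 34] (5 swaps)
After pass 2: [9, -5, 26, -8, 33, 34] (3 swaps)
After pass 3: [-5, 9, -8, 26, 33, 34] (2 swaps)
Total swaps: 10


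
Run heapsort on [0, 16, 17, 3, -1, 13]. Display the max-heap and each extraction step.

Build heap: [17, 16, 13, 3, -1, 0]
Extract 17: [16, 3, 13, 0, -1, 17]
Extract 16: [13, 3, -1, 0, 16, 17]
Extract 13: [3, 0, -1, 13, 16, 17]
Extract 3: [0, -1, 3, 13, 16, 17]
Extract 0: [-1, 0, 3, 13, 16, 17]


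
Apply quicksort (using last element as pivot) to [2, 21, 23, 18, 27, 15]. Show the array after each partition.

Partition 1: pivot=15 at index 1 -> [2, 15, 23, 18, 27, 21]
Partition 2: pivot=21 at index 3 -> [2, 15, 18, 21, 27, 23]
Partition 3: pivot=23 at index 4 -> [2, 15, 18, 21, 23, 27]


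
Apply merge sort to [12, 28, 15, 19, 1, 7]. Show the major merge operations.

Divide and conquer:
  Merge [28] + [15] -> [15, 28]
  Merge [12] + [15, 28] -> [12, 15, 28]
  Merge [1] + [7] -> [1, 7]
  Merge [19] + [1, 7] -> [1, 7, 19]
  Merge [12, 15, 28] + [1, 7, 19] -> [1, 7, 12, 15, 19, 28]


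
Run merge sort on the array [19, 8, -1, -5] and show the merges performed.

Divide and conquer:
  Merge [19] + [8] -> [8, 19]
  Merge [-1] + [-5] -> [-5, -1]
  Merge [8, 19] + [-5, -1] -> [-5, -1, 8, 19]


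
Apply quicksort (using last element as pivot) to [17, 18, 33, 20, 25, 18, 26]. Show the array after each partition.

Partition 1: pivot=26 at index 5 -> [17, 18, 20, 25, 18, 26, 33]
Partition 2: pivot=18 at index 2 -> [17, 18, 18, 25, 20, 26, 33]
Partition 3: pivot=18 at index 1 -> [17, 18, 18, 25, 20, 26, 33]
Partition 4: pivot=20 at index 3 -> [17, 18, 18, 20, 25, 26, 33]


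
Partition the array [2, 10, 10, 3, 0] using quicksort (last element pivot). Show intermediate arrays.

Partition 1: pivot=0 at index 0 -> [0, 10, 10, 3, 2]
Partition 2: pivot=2 at index 1 -> [0, 2, 10, 3, 10]
Partition 3: pivot=10 at index 4 -> [0, 2, 10, 3, 10]
Partition 4: pivot=3 at index 2 -> [0, 2, 3, 10, 10]


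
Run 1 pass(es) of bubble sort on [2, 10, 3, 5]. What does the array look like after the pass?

After pass 1: [2, 3, 5, 10] (2 swaps)
Total swaps: 2


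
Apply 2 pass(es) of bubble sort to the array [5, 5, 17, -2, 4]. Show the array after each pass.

After pass 1: [5, 5, -2, 4, 17] (2 swaps)
After pass 2: [5, -2, 4, 5, 17] (2 swaps)
Total swaps: 4


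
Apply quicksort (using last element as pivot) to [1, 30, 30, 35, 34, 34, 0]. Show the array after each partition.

Partition 1: pivot=0 at index 0 -> [0, 30, 30, 35, 34, 34, 1]
Partition 2: pivot=1 at index 1 -> [0, 1, 30, 35, 34, 34, 30]
Partition 3: pivot=30 at index 3 -> [0, 1, 30, 30, 34, 34, 35]
Partition 4: pivot=35 at index 6 -> [0, 1, 30, 30, 34, 34, 35]
Partition 5: pivot=34 at index 5 -> [0, 1, 30, 30, 34, 34, 35]


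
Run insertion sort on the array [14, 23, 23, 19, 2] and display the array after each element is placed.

First element 14 is already 'sorted'
Insert 23: shifted 0 elements -> [14, 23, 23, 19, 2]
Insert 23: shifted 0 elements -> [14, 23, 23, 19, 2]
Insert 19: shifted 2 elements -> [14, 19, 23, 23, 2]
Insert 2: shifted 4 elements -> [2, 14, 19, 23, 23]


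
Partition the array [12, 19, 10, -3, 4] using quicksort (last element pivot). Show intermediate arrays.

Partition 1: pivot=4 at index 1 -> [-3, 4, 10, 12, 19]
Partition 2: pivot=19 at index 4 -> [-3, 4, 10, 12, 19]
Partition 3: pivot=12 at index 3 -> [-3, 4, 10, 12, 19]


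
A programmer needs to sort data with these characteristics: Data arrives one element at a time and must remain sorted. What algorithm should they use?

Best choice: Insertion sort
Reason: Insertion sort naturally handles online/streaming input by inserting each new element into sorted position


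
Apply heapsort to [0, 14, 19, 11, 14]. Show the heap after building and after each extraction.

Build heap: [19, 14, 0, 11, 14]
Extract 19: [14, 14, 0, 11, 19]
Extract 14: [14, 11, 0, 14, 19]
Extract 14: [11, 0, 14, 14, 19]
Extract 11: [0, 11, 14, 14, 19]


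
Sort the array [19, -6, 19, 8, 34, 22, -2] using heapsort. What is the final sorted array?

Build heap: [34, 19, 22, 8, -6, 19, -2]
Extract 34: [22, 19, 19, 8, -6, -2, 34]
Extract 22: [19, 8, 19, -2, -6, 22, 34]
Extract 19: [19, 8, -6, -2, 19, 22, 34]
Extract 19: [8, -2, -6, 19, 19, 22, 34]
Extract 8: [-2, -6, 8, 19, 19, 22, 34]
Extract -2: [-6, -2, 8, 19, 19, 22, 34]


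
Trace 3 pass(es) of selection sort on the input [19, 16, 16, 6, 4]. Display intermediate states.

Pass 1: Select minimum 4 at index 4, swap -> [4, 16, 16, 6, 19]
Pass 2: Select minimum 6 at index 3, swap -> [4, 6, 16, 16, 19]
Pass 3: Select minimum 16 at index 2, swap -> [4, 6, 16, 16, 19]


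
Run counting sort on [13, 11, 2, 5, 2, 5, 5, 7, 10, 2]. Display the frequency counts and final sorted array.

Count array: [0, 0, 3, 0, 0, 3, 0, 1, 0, 0, 1, 1, 0, 1]
(count[i] = number of elements equal to i)
Cumulative count: [0, 0, 3, 3, 3, 6, 6, 7, 7, 7, 8, 9, 9, 10]
Sorted: [2, 2, 2, 5, 5, 5, 7, 10, 11, 13]


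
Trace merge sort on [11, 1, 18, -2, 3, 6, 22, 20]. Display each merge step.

Divide and conquer:
  Merge [11] + [1] -> [1, 11]
  Merge [18] + [-2] -> [-2, 18]
  Merge [1, 11] + [-2, 18] -> [-2, 1, 11, 18]
  Merge [3] + [6] -> [3, 6]
  Merge [22] + [20] -> [20, 22]
  Merge [3, 6] + [20, 22] -> [3, 6, 20, 22]
  Merge [-2, 1, 11, 18] + [3, 6, 20, 22] -> [-2, 1, 3, 6, 11, 18, 20, 22]


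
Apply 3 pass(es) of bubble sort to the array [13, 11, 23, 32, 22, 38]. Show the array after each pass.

After pass 1: [11, 13, 23, 22, 32, 38] (2 swaps)
After pass 2: [11, 13, 22, 23, 32, 38] (1 swaps)
After pass 3: [11, 13, 22, 23, 32, 38] (0 swaps)
Total swaps: 3


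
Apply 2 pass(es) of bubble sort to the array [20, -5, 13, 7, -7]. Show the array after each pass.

After pass 1: [-5, 13, 7, -7, 20] (4 swaps)
After pass 2: [-5, 7, -7, 13, 20] (2 swaps)
Total swaps: 6


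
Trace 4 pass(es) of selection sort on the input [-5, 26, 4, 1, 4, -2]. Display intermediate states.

Pass 1: Select minimum -5 at index 0, swap -> [-5, 26, 4, 1, 4, -2]
Pass 2: Select minimum -2 at index 5, swap -> [-5, -2, 4, 1, 4, 26]
Pass 3: Select minimum 1 at index 3, swap -> [-5, -2, 1, 4, 4, 26]
Pass 4: Select minimum 4 at index 3, swap -> [-5, -2, 1, 4, 4, 26]


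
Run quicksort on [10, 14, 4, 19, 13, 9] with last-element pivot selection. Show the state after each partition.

Partition 1: pivot=9 at index 1 -> [4, 9, 10, 19, 13, 14]
Partition 2: pivot=14 at index 4 -> [4, 9, 10, 13, 14, 19]
Partition 3: pivot=13 at index 3 -> [4, 9, 10, 13, 14, 19]


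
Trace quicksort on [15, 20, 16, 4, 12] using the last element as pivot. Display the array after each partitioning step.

Partition 1: pivot=12 at index 1 -> [4, 12, 16, 15, 20]
Partition 2: pivot=20 at index 4 -> [4, 12, 16, 15, 20]
Partition 3: pivot=15 at index 2 -> [4, 12, 15, 16, 20]


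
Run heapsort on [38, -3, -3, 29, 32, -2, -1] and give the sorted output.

Build heap: [38, 32, -1, 29, -3, -2, -3]
Extract 38: [32, 29, -1, -3, -3, -2, 38]
Extract 32: [29, -2, -1, -3, -3, 32, 38]
Extract 29: [-1, -2, -3, -3, 29, 32, 38]
Extract -1: [-2, -3, -3, -1, 29, 32, 38]
Extract -2: [-3, -3, -2, -1, 29, 32, 38]
Extract -3: [-3, -3, -2, -1, 29, 32, 38]


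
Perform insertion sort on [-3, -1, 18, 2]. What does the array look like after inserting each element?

First element -3 is already 'sorted'
Insert -1: shifted 0 elements -> [-3, -1, 18, 2]
Insert 18: shifted 0 elements -> [-3, -1, 18, 2]
Insert 2: shifted 1 elements -> [-3, -1, 2, 18]


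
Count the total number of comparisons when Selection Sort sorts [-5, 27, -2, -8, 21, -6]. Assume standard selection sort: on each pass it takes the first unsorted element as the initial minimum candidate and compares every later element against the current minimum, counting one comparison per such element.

Pass 1: scan indices 1..5 for the minimum = 5 comparison(s); min is -8, place at index 0 -> [-8, 27, -2, -5, 21, -6]
Pass 2: scan indices 2..5 for the minimum = 4 comparison(s); min is -6, place at index 1 -> [-8, -6, -2, -5, 21, 27]
Pass 3: scan indices 3..5 for the minimum = 3 comparison(s); min is -5, place at index 2 -> [-8, -6, -5, -2, 21, 27]
Pass 4: scan indices 4..5 for the minimum = 2 comparison(s); min is -2, place at index 3 -> [-8, -6, -5, -2, 21, 27]
Pass 5: scan indices 5..5 for the minimum = 1 comparison(s); min is 21, place at index 4 -> [-8, -6, -5, -2, 21, 27]
Selection sort always scans the whole unsorted suffix, so the count is (n-1) + (n-2) + ... + 1 = n(n-1)/2 = 6*5/2 = 15 regardless of the input order.
Total comparisons: 5 + 4 + 3 + 2 + 1 = 15


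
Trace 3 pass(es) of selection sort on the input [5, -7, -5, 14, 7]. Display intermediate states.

Pass 1: Select minimum -7 at index 1, swap -> [-7, 5, -5, 14, 7]
Pass 2: Select minimum -5 at index 2, swap -> [-7, -5, 5, 14, 7]
Pass 3: Select minimum 5 at index 2, swap -> [-7, -5, 5, 14, 7]


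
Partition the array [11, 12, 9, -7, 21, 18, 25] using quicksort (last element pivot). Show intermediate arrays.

Partition 1: pivot=25 at index 6 -> [11, 12, 9, -7, 21, 18, 25]
Partition 2: pivot=18 at index 4 -> [11, 12, 9, -7, 18, 21, 25]
Partition 3: pivot=-7 at index 0 -> [-7, 12, 9, 11, 18, 21, 25]
Partition 4: pivot=11 at index 2 -> [-7, 9, 11, 12, 18, 21, 25]


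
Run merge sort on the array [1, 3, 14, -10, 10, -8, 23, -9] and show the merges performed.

Divide and conquer:
  Merge [1] + [3] -> [1, 3]
  Merge [14] + [-10] -> [-10, 14]
  Merge [1, 3] + [-10, 14] -> [-10, 1, 3, 14]
  Merge [10] + [-8] -> [-8, 10]
  Merge [23] + [-9] -> [-9, 23]
  Merge [-8, 10] + [-9, 23] -> [-9, -8, 10, 23]
  Merge [-10, 1, 3, 14] + [-9, -8, 10, 23] -> [-10, -9, -8, 1, 3, 10, 14, 23]


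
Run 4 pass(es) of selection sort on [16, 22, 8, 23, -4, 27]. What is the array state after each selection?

Pass 1: Select minimum -4 at index 4, swap -> [-4, 22, 8, 23, 16, 27]
Pass 2: Select minimum 8 at index 2, swap -> [-4, 8, 22, 23, 16, 27]
Pass 3: Select minimum 16 at index 4, swap -> [-4, 8, 16, 23, 22, 27]
Pass 4: Select minimum 22 at index 4, swap -> [-4, 8, 16, 22, 23, 27]


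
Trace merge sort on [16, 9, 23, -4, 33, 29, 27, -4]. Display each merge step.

Divide and conquer:
  Merge [16] + [9] -> [9, 16]
  Merge [23] + [-4] -> [-4, 23]
  Merge [9, 16] + [-4, 23] -> [-4, 9, 16, 23]
  Merge [33] + [29] -> [29, 33]
  Merge [27] + [-4] -> [-4, 27]
  Merge [29, 33] + [-4, 27] -> [-4, 27, 29, 33]
  Merge [-4, 9, 16, 23] + [-4, 27, 29, 33] -> [-4, -4, 9, 16, 23, 27, 29, 33]


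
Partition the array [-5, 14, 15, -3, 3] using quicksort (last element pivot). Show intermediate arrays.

Partition 1: pivot=3 at index 2 -> [-5, -3, 3, 14, 15]
Partition 2: pivot=-3 at index 1 -> [-5, -3, 3, 14, 15]
Partition 3: pivot=15 at index 4 -> [-5, -3, 3, 14, 15]


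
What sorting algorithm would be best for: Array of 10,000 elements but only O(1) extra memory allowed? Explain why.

Best choice: Heapsort
Reason: Heapsort rearranges the array in place using O(1) auxiliary space and still guarantees O(n log n) time; quicksort partitions in place but needs Theta(log n) stack space for recursion (O(n) in the worst case), and mergesort requires O(n) auxiliary space


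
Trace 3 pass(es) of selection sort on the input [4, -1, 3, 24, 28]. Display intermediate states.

Pass 1: Select minimum -1 at index 1, swap -> [-1, 4, 3, 24, 28]
Pass 2: Select minimum 3 at index 2, swap -> [-1, 3, 4, 24, 28]
Pass 3: Select minimum 4 at index 2, swap -> [-1, 3, 4, 24, 28]


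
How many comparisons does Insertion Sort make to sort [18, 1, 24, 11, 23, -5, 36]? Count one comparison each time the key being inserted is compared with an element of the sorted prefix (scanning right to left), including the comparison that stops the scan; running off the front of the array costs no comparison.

Insert 1: 18 > 1 (shift), reached front = 1 comparison(s) -> [1, 18, 24, 11, 23, -5, 36]
Insert 24: 18 <= 24 (stop) = 1 comparison(s) -> [1, 18, 24, 11, 23, -5, 36]
Insert 11: 24 > 11 (shift), 18 > 11 (shift), 1 <= 11 (stop) = 3 comparison(s) -> [1, 11, 18, 24, 23, -5, 36]
Insert 23: 24 > 23 (shift), 18 <= 23 (stop) = 2 comparison(s) -> [1, 11, 18, 23, 24, -5, 36]
Insert -5: 24 > -5 (shift), 23 > -5 (shift), 18 > -5 (shift), 11 > -5 (shift), 1 > -5 (shift), reached front = 5 comparison(s) -> [-5, 1, 11, 18, 23, 24, 36]
Insert 36: 24 <= 36 (stop) = 1 comparison(s) -> [-5, 1, 11, 18, 23, 24, 36]
Total comparisons: 1 + 1 + 3 + 2 + 5 + 1 = 13


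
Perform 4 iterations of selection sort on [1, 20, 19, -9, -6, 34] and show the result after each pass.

Pass 1: Select minimum -9 at index 3, swap -> [-9, 20, 19, 1, -6, 34]
Pass 2: Select minimum -6 at index 4, swap -> [-9, -6, 19, 1, 20, 34]
Pass 3: Select minimum 1 at index 3, swap -> [-9, -6, 1, 19, 20, 34]
Pass 4: Select minimum 19 at index 3, swap -> [-9, -6, 1, 19, 20, 34]


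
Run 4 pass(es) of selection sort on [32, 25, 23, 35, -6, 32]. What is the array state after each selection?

Pass 1: Select minimum -6 at index 4, swap -> [-6, 25, 23, 35, 32, 32]
Pass 2: Select minimum 23 at index 2, swap -> [-6, 23, 25, 35, 32, 32]
Pass 3: Select minimum 25 at index 2, swap -> [-6, 23, 25, 35, 32, 32]
Pass 4: Select minimum 32 at index 4, swap -> [-6, 23, 25, 32, 35, 32]


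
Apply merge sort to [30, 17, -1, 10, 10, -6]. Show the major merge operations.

Divide and conquer:
  Merge [17] + [-1] -> [-1, 17]
  Merge [30] + [-1, 17] -> [-1, 17, 30]
  Merge [10] + [-6] -> [-6, 10]
  Merge [10] + [-6, 10] -> [-6, 10, 10]
  Merge [-1, 17, 30] + [-6, 10, 10] -> [-6, -1, 10, 10, 17, 30]
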